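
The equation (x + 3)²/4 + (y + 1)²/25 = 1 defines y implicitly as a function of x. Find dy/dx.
Apply d/dx to both sides, remembering that y depends on x. Each occurrence of y therefore brings in a y' = dy/dx via the chain rule.

With F(x, y) equal to the left-hand side minus the right, differentiate F term by term:
  d/dx[(x + 3)^2/4] = x/2 + 3/2
  d/dx[(y + 1)^2/25] = 2·y'(y + 1)/25
  d/dx[-1] = 0
Adding these up, d/dx[F] = 0 becomes
  (x/2 + 3/2) + (2y/25 + 2/25)·y' = 0,
so isolating y',
  dy/dx = -(x/2 + 3/2)/(2y/25 + 2/25)
        = -((x + 3)/2)/(2(y + 1)/25) = 25(-x - 3)/(4(y + 1))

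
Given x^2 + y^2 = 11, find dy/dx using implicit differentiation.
Differentiate the relation implicitly: treat y = y(x) and apply the chain rule, so every y-derivative picks up a y' = dy/dx factor.

With everything moved to the left-hand side, differentiate term by term:
  d/dx[x^2] = 2x
  d/dx[y^2] = 2y·y'
  d/dx[-11] = 0

Separating the contributions that come from x directly and those that come through y:
  without y':      2x
  multiplying y':  2y

so (2x) + (2y)·y' = 0, and therefore
  dy/dx = -(2x)/(2y) = -x/y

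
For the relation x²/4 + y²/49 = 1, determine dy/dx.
Apply d/dx to both sides, remembering that y depends on x. Each occurrence of y therefore brings in a y' = dy/dx via the chain rule.

With F(x, y) equal to the left-hand side minus the right, differentiate F term by term:
  d/dx[x^2/4] = x/2
  d/dx[y^2/49] = 2y·y'/49
  d/dx[-1] = 0
Adding these up, d/dx[F] = 0 becomes
  (x/2) + (2y/49)·y' = 0,
so isolating y',
  dy/dx = -(x/2)/(2y/49) = -49x/(4y)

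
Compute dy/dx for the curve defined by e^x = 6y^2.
Take d/dx of both sides. Since y is implicitly a function of x, the chain rule attaches a y' = dy/dx factor whenever we differentiate through y.

Set F(x, y) = (left side) − (right side), so the curve is F = 0. Differentiating each term of F:
  d/dx[-6y^2] = -12y·y'
  d/dx[e^(x)] = e^(x)

Collecting, the y'-free part is the partial derivative in x and the y' coefficient is the partial derivative in y:
  ∂F/∂x = e^(x)
  ∂F/∂y = -12y

so d/dx[F(x, y(x))] = ∂F/∂x + (∂F/∂y)·y' = 0. Rearranging,
  dy/dx = -(∂F/∂x)/(∂F/∂y) = -(e^(x))/(-12y) = e^(x)/(12y)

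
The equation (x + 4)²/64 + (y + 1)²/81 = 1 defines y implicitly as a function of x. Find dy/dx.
Take d/dx of both sides. Since y is implicitly a function of x, the chain rule attaches a y' = dy/dx factor whenever we differentiate through y.

Set F(x, y) = (left side) − (right side), so the curve is F = 0. Differentiating each term of F:
  d/dx[(x + 4)^2/64] = x/32 + 1/8
  d/dx[(y + 1)^2/81] = 2·y'(y + 1)/81
  d/dx[-1] = 0

Collecting, the y'-free part is the partial derivative in x and the y' coefficient is the partial derivative in y:
  ∂F/∂x = x/32 + 1/8
  ∂F/∂y = 2y/81 + 2/81

so d/dx[F(x, y(x))] = ∂F/∂x + (∂F/∂y)·y' = 0. Rearranging,
  dy/dx = -(∂F/∂x)/(∂F/∂y) = -(x/32 + 1/8)/(2y/81 + 2/81)
        = -((x + 4)/32)/(2(y + 1)/81) = 81(-x - 4)/(64(y + 1))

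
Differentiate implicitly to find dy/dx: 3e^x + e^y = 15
Differentiate both sides with respect to x, treating y as y(x). By the chain rule, any term containing y contributes a factor of y' = dy/dx when we differentiate it.

Move every term to one side and write the relation as F(x, y) = 0. Term by term,
  d/dx[3e^(x)] = 3e^(x)
  d/dx[e^(y)] = y'·e^(y)
  d/dx[-15] = 0

The pieces without y' make up ∂F/∂x and the coefficient of y' is ∂F/∂y:
  ∂F/∂x = 3e^(x),
  ∂F/∂y = e^(y).

Since d/dx[F] = ∂F/∂x + (∂F/∂y)·y' = 0, solve for y':
  (∂F/∂y)·y' = -∂F/∂x
  dy/dx = -(∂F/∂x)/(∂F/∂y) = -(3e^(x))/(e^(y)) = -3e^(x - y)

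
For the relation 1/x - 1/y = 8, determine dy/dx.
Apply d/dx to both sides, remembering that y depends on x. Each occurrence of y therefore brings in a y' = dy/dx via the chain rule.

With F(x, y) equal to the left-hand side minus the right, differentiate F term by term:
  d/dx[-1/y] = y'/y^2
  d/dx[1/x] = -1/x^2
  d/dx[-8] = 0
Adding these up, d/dx[F] = 0 becomes
  (-1/x^2) + (y^(-2))·y' = 0,
so isolating y',
  dy/dx = -(-1/x^2)/(y^(-2)) = y^2/x^2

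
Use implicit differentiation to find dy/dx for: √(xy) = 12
Differentiate both sides with respect to x, treating y as y(x). By the chain rule, any term containing y contributes a factor of y' = dy/dx when we differentiate it.

Move every term to one side and write the relation as F(x, y) = 0. Term by term,
  d/dx[√(xy)] = √(xy)(x·y'/2 + y/2)/(xy)
  d/dx[-12] = 0

The pieces without y' make up ∂F/∂x and the coefficient of y' is ∂F/∂y:
  ∂F/∂x = √(xy)/(2x),
  ∂F/∂y = √(xy)/(2y).

Since d/dx[F] = ∂F/∂x + (∂F/∂y)·y' = 0, solve for y':
  (∂F/∂y)·y' = -∂F/∂x
  dy/dx = -(∂F/∂x)/(∂F/∂y) = -(√(xy)/(2x))/(√(xy)/(2y)) = -y/x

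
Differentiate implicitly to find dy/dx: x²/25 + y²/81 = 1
Apply d/dx to both sides, remembering that y depends on x. Each occurrence of y therefore brings in a y' = dy/dx via the chain rule.

With F(x, y) equal to the left-hand side minus the right, differentiate F term by term:
  d/dx[x^2/25] = 2x/25
  d/dx[y^2/81] = 2y·y'/81
  d/dx[-1] = 0
Adding these up, d/dx[F] = 0 becomes
  (2x/25) + (2y/81)·y' = 0,
so isolating y',
  dy/dx = -(2x/25)/(2y/81) = -81x/(25y)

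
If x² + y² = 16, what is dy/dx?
Take d/dx of both sides. Since y is implicitly a function of x, the chain rule attaches a y' = dy/dx factor whenever we differentiate through y.

Set F(x, y) = (left side) − (right side), so the curve is F = 0. Differentiating each term of F:
  d/dx[x^2] = 2x
  d/dx[y^2] = 2y·y'
  d/dx[-16] = 0

Collecting, the y'-free part is the partial derivative in x and the y' coefficient is the partial derivative in y:
  ∂F/∂x = 2x
  ∂F/∂y = 2y

so d/dx[F(x, y(x))] = ∂F/∂x + (∂F/∂y)·y' = 0. Rearranging,
  dy/dx = -(∂F/∂x)/(∂F/∂y) = -(2x)/(2y) = -x/y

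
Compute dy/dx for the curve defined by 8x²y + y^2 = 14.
Apply d/dx to both sides, remembering that y depends on x. Each occurrence of y therefore brings in a y' = dy/dx via the chain rule.

With F(x, y) equal to the left-hand side minus the right, differentiate F term by term:
  d/dx[8x^2y] = 8x^2·y' + 16xy
  d/dx[y^2] = 2y·y'
  d/dx[-14] = 0
Adding these up, d/dx[F] = 0 becomes
  (16xy) + (8x^2 + 2y)·y' = 0,
so isolating y',
  dy/dx = -(16xy)/(8x^2 + 2y) = -8xy/(4x^2 + y)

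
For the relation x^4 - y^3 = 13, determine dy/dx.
Take d/dx of both sides. Since y is implicitly a function of x, the chain rule attaches a y' = dy/dx factor whenever we differentiate through y.

Set F(x, y) = (left side) − (right side), so the curve is F = 0. Differentiating each term of F:
  d/dx[x^4] = 4x^3
  d/dx[-y^3] = -3y^2·y'
  d/dx[-13] = 0

Collecting, the y'-free part is the partial derivative in x and the y' coefficient is the partial derivative in y:
  ∂F/∂x = 4x^3
  ∂F/∂y = -3y^2

so d/dx[F(x, y(x))] = ∂F/∂x + (∂F/∂y)·y' = 0. Rearranging,
  dy/dx = -(∂F/∂x)/(∂F/∂y) = -(4x^3)/(-3y^2) = 4x^3/(3y^2)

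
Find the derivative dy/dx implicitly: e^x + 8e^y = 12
Differentiate the relation implicitly: treat y = y(x) and apply the chain rule, so every y-derivative picks up a y' = dy/dx factor.

With everything moved to the left-hand side, differentiate term by term:
  d/dx[e^(x)] = e^(x)
  d/dx[8e^(y)] = 8·y'·e^(y)
  d/dx[-12] = 0

Separating the contributions that come from x directly and those that come through y:
  without y':      e^(x)
  multiplying y':  8e^(y)

so (e^(x)) + (8e^(y))·y' = 0, and therefore
  dy/dx = -(e^(x))/(8e^(y)) = -e^(x - y)/8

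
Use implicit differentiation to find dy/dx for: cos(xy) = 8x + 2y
Differentiate both sides with respect to x, treating y as y(x). By the chain rule, any term containing y contributes a factor of y' = dy/dx when we differentiate it.

Move every term to one side and write the relation as F(x, y) = 0. Term by term,
  d/dx[-8x] = -8
  d/dx[-2y] = -2·y'
  d/dx[cos(xy)] = -(x·y' + y)·sin(xy)

The pieces without y' make up ∂F/∂x and the coefficient of y' is ∂F/∂y:
  ∂F/∂x = -y·sin(xy) - 8,
  ∂F/∂y = -x·sin(xy) - 2.

Since d/dx[F] = ∂F/∂x + (∂F/∂y)·y' = 0, solve for y':
  (∂F/∂y)·y' = -∂F/∂x
  dy/dx = -(∂F/∂x)/(∂F/∂y) = -(-y·sin(xy) - 8)/(-x·sin(xy) - 2) = -(y·sin(xy) + 8)/(x·sin(xy) + 2)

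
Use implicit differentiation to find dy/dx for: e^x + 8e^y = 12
Differentiate the relation implicitly: treat y = y(x) and apply the chain rule, so every y-derivative picks up a y' = dy/dx factor.

With everything moved to the left-hand side, differentiate term by term:
  d/dx[e^(x)] = e^(x)
  d/dx[8e^(y)] = 8·y'·e^(y)
  d/dx[-12] = 0

Separating the contributions that come from x directly and those that come through y:
  without y':      e^(x)
  multiplying y':  8e^(y)

so (e^(x)) + (8e^(y))·y' = 0, and therefore
  dy/dx = -(e^(x))/(8e^(y)) = -e^(x - y)/8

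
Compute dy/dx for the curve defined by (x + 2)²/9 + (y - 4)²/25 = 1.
Differentiate the relation implicitly: treat y = y(x) and apply the chain rule, so every y-derivative picks up a y' = dy/dx factor.

With everything moved to the left-hand side, differentiate term by term:
  d/dx[(x + 2)^2/9] = 2x/9 + 4/9
  d/dx[(y - 4)^2/25] = 2·y'(y - 4)/25
  d/dx[-1] = 0

Separating the contributions that come from x directly and those that come through y:
  without y':      2x/9 + 4/9
  multiplying y':  2y/25 - 8/25

so (2x/9 + 4/9) + (2y/25 - 8/25)·y' = 0, and therefore
  dy/dx = -(2x/9 + 4/9)/(2y/25 - 8/25)
        = -(2(x + 2)/9)/(2(y - 4)/25) = 25(-x - 2)/(9(y - 4))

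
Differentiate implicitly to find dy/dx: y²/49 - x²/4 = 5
Apply d/dx to both sides, remembering that y depends on x. Each occurrence of y therefore brings in a y' = dy/dx via the chain rule.

With F(x, y) equal to the left-hand side minus the right, differentiate F term by term:
  d/dx[-x^2/4] = -x/2
  d/dx[y^2/49] = 2y·y'/49
  d/dx[-5] = 0
Adding these up, d/dx[F] = 0 becomes
  (-x/2) + (2y/49)·y' = 0,
so isolating y',
  dy/dx = -(-x/2)/(2y/49) = 49x/(4y)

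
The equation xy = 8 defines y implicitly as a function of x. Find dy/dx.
Differentiate the relation implicitly: treat y = y(x) and apply the chain rule, so every y-derivative picks up a y' = dy/dx factor.

With everything moved to the left-hand side, differentiate term by term:
  d/dx[xy] = x·y' + y
  d/dx[-8] = 0

Separating the contributions that come from x directly and those that come through y:
  without y':      y
  multiplying y':  x

so (y) + (x)·y' = 0, and therefore
  dy/dx = -(y)/(x) = -y/x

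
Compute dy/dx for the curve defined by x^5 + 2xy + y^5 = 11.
Differentiate the relation implicitly: treat y = y(x) and apply the chain rule, so every y-derivative picks up a y' = dy/dx factor.

With everything moved to the left-hand side, differentiate term by term:
  d/dx[x^5] = 5x^4
  d/dx[2xy] = 2x·y' + 2y
  d/dx[y^5] = 5y^4·y'
  d/dx[-11] = 0

Separating the contributions that come from x directly and those that come through y:
  without y':      5x^4 + 2y
  multiplying y':  2x + 5y^4

so (5x^4 + 2y) + (2x + 5y^4)·y' = 0, and therefore
  dy/dx = -(5x^4 + 2y)/(2x + 5y^4) = (-5x^4 - 2y)/(2x + 5y^4)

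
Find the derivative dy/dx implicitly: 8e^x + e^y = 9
Differentiate the relation implicitly: treat y = y(x) and apply the chain rule, so every y-derivative picks up a y' = dy/dx factor.

With everything moved to the left-hand side, differentiate term by term:
  d/dx[8e^(x)] = 8e^(x)
  d/dx[e^(y)] = y'·e^(y)
  d/dx[-9] = 0

Separating the contributions that come from x directly and those that come through y:
  without y':      8e^(x)
  multiplying y':  e^(y)

so (8e^(x)) + (e^(y))·y' = 0, and therefore
  dy/dx = -(8e^(x))/(e^(y)) = -8e^(x - y)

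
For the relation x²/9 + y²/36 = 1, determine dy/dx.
Apply d/dx to both sides, remembering that y depends on x. Each occurrence of y therefore brings in a y' = dy/dx via the chain rule.

With F(x, y) equal to the left-hand side minus the right, differentiate F term by term:
  d/dx[x^2/9] = 2x/9
  d/dx[y^2/36] = y·y'/18
  d/dx[-1] = 0
Adding these up, d/dx[F] = 0 becomes
  (2x/9) + (y/18)·y' = 0,
so isolating y',
  dy/dx = -(2x/9)/(y/18) = -4x/y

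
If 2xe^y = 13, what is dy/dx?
Differentiate both sides with respect to x, treating y as y(x). By the chain rule, any term containing y contributes a factor of y' = dy/dx when we differentiate it.

Move every term to one side and write the relation as F(x, y) = 0. Term by term,
  d/dx[2x·e^(y)] = 2x·y'·e^(y) + 2e^(y)
  d/dx[-13] = 0

The pieces without y' make up ∂F/∂x and the coefficient of y' is ∂F/∂y:
  ∂F/∂x = 2e^(y),
  ∂F/∂y = 2x·e^(y).

Since d/dx[F] = ∂F/∂x + (∂F/∂y)·y' = 0, solve for y':
  (∂F/∂y)·y' = -∂F/∂x
  dy/dx = -(∂F/∂x)/(∂F/∂y) = -(2e^(y))/(2x·e^(y)) = -1/x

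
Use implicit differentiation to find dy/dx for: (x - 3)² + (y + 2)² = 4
Differentiate the relation implicitly: treat y = y(x) and apply the chain rule, so every y-derivative picks up a y' = dy/dx factor.

With everything moved to the left-hand side, differentiate term by term:
  d/dx[(x - 3)^2] = 2x - 6
  d/dx[(y + 2)^2] = 2·y'(y + 2)
  d/dx[-4] = 0

Separating the contributions that come from x directly and those that come through y:
  without y':      2x - 6
  multiplying y':  2y + 4

so (2x - 6) + (2y + 4)·y' = 0, and therefore
  dy/dx = -(2x - 6)/(2y + 4) = (3 - x)/(y + 2)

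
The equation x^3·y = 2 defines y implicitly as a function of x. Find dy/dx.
Apply d/dx to both sides, remembering that y depends on x. Each occurrence of y therefore brings in a y' = dy/dx via the chain rule.

With F(x, y) equal to the left-hand side minus the right, differentiate F term by term:
  d/dx[x^3y] = x^3·y' + 3x^2y
  d/dx[-2] = 0
Adding these up, d/dx[F] = 0 becomes
  (3x^2y) + (x^3)·y' = 0,
so isolating y',
  dy/dx = -(3x^2y)/(x^3) = -3y/x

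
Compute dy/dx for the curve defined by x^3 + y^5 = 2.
Take d/dx of both sides. Since y is implicitly a function of x, the chain rule attaches a y' = dy/dx factor whenever we differentiate through y.

Set F(x, y) = (left side) − (right side), so the curve is F = 0. Differentiating each term of F:
  d/dx[x^3] = 3x^2
  d/dx[y^5] = 5y^4·y'
  d/dx[-2] = 0

Collecting, the y'-free part is the partial derivative in x and the y' coefficient is the partial derivative in y:
  ∂F/∂x = 3x^2
  ∂F/∂y = 5y^4

so d/dx[F(x, y(x))] = ∂F/∂x + (∂F/∂y)·y' = 0. Rearranging,
  dy/dx = -(∂F/∂x)/(∂F/∂y) = -(3x^2)/(5y^4) = -3x^2/(5y^4)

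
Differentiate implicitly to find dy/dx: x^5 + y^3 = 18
Differentiate the relation implicitly: treat y = y(x) and apply the chain rule, so every y-derivative picks up a y' = dy/dx factor.

With everything moved to the left-hand side, differentiate term by term:
  d/dx[x^5] = 5x^4
  d/dx[y^3] = 3y^2·y'
  d/dx[-18] = 0

Separating the contributions that come from x directly and those that come through y:
  without y':      5x^4
  multiplying y':  3y^2

so (5x^4) + (3y^2)·y' = 0, and therefore
  dy/dx = -(5x^4)/(3y^2) = -5x^4/(3y^2)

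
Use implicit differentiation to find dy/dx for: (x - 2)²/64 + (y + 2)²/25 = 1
Differentiate both sides with respect to x, treating y as y(x). By the chain rule, any term containing y contributes a factor of y' = dy/dx when we differentiate it.

Move every term to one side and write the relation as F(x, y) = 0. Term by term,
  d/dx[(x - 2)^2/64] = x/32 - 1/16
  d/dx[(y + 2)^2/25] = 2·y'(y + 2)/25
  d/dx[-1] = 0

The pieces without y' make up ∂F/∂x and the coefficient of y' is ∂F/∂y:
  ∂F/∂x = x/32 - 1/16,
  ∂F/∂y = 2y/25 + 4/25.

Since d/dx[F] = ∂F/∂x + (∂F/∂y)·y' = 0, solve for y':
  (∂F/∂y)·y' = -∂F/∂x
  dy/dx = -(∂F/∂x)/(∂F/∂y) = -(x/32 - 1/16)/(2y/25 + 4/25)
        = -((x - 2)/32)/(2(y + 2)/25) = 25(2 - x)/(64(y + 2))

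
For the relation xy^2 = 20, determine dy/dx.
Take d/dx of both sides. Since y is implicitly a function of x, the chain rule attaches a y' = dy/dx factor whenever we differentiate through y.

Set F(x, y) = (left side) − (right side), so the curve is F = 0. Differentiating each term of F:
  d/dx[xy^2] = 2xy·y' + y^2
  d/dx[-20] = 0

Collecting, the y'-free part is the partial derivative in x and the y' coefficient is the partial derivative in y:
  ∂F/∂x = y^2
  ∂F/∂y = 2xy

so d/dx[F(x, y(x))] = ∂F/∂x + (∂F/∂y)·y' = 0. Rearranging,
  dy/dx = -(∂F/∂x)/(∂F/∂y) = -(y^2)/(2xy) = -y/(2x)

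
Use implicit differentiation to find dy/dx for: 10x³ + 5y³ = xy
Differentiate both sides with respect to x, treating y as y(x). By the chain rule, any term containing y contributes a factor of y' = dy/dx when we differentiate it.

Move every term to one side and write the relation as F(x, y) = 0. Term by term,
  d/dx[10x^3] = 30x^2
  d/dx[-xy] = -x·y' - y
  d/dx[5y^3] = 15y^2·y'

The pieces without y' make up ∂F/∂x and the coefficient of y' is ∂F/∂y:
  ∂F/∂x = 30x^2 - y,
  ∂F/∂y = -x + 15y^2.

Since d/dx[F] = ∂F/∂x + (∂F/∂y)·y' = 0, solve for y':
  (∂F/∂y)·y' = -∂F/∂x
  dy/dx = -(∂F/∂x)/(∂F/∂y) = -(30x^2 - y)/(-x + 15y^2) = (30x^2 - y)/(x - 15y^2)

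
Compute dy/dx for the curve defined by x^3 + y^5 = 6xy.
Differentiate the relation implicitly: treat y = y(x) and apply the chain rule, so every y-derivative picks up a y' = dy/dx factor.

With everything moved to the left-hand side, differentiate term by term:
  d/dx[x^3] = 3x^2
  d/dx[-6xy] = -6x·y' - 6y
  d/dx[y^5] = 5y^4·y'

Separating the contributions that come from x directly and those that come through y:
  without y':      3x^2 - 6y
  multiplying y':  -6x + 5y^4

so (3x^2 - 6y) + (-6x + 5y^4)·y' = 0, and therefore
  dy/dx = -(3x^2 - 6y)/(-6x + 5y^4) = 3(x^2 - 2y)/(6x - 5y^4)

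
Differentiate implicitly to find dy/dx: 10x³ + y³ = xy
Differentiate both sides with respect to x, treating y as y(x). By the chain rule, any term containing y contributes a factor of y' = dy/dx when we differentiate it.

Move every term to one side and write the relation as F(x, y) = 0. Term by term,
  d/dx[10x^3] = 30x^2
  d/dx[-xy] = -x·y' - y
  d/dx[y^3] = 3y^2·y'

The pieces without y' make up ∂F/∂x and the coefficient of y' is ∂F/∂y:
  ∂F/∂x = 30x^2 - y,
  ∂F/∂y = -x + 3y^2.

Since d/dx[F] = ∂F/∂x + (∂F/∂y)·y' = 0, solve for y':
  (∂F/∂y)·y' = -∂F/∂x
  dy/dx = -(∂F/∂x)/(∂F/∂y) = -(30x^2 - y)/(-x + 3y^2) = (30x^2 - y)/(x - 3y^2)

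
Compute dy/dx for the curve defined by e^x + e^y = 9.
Take d/dx of both sides. Since y is implicitly a function of x, the chain rule attaches a y' = dy/dx factor whenever we differentiate through y.

Set F(x, y) = (left side) − (right side), so the curve is F = 0. Differentiating each term of F:
  d/dx[e^(x)] = e^(x)
  d/dx[e^(y)] = y'·e^(y)
  d/dx[-9] = 0

Collecting, the y'-free part is the partial derivative in x and the y' coefficient is the partial derivative in y:
  ∂F/∂x = e^(x)
  ∂F/∂y = e^(y)

so d/dx[F(x, y(x))] = ∂F/∂x + (∂F/∂y)·y' = 0. Rearranging,
  dy/dx = -(∂F/∂x)/(∂F/∂y) = -(e^(x))/(e^(y)) = -e^(x - y)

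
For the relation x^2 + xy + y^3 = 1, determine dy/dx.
Apply d/dx to both sides, remembering that y depends on x. Each occurrence of y therefore brings in a y' = dy/dx via the chain rule.

With F(x, y) equal to the left-hand side minus the right, differentiate F term by term:
  d/dx[x^2] = 2x
  d/dx[xy] = x·y' + y
  d/dx[y^3] = 3y^2·y'
  d/dx[-1] = 0
Adding these up, d/dx[F] = 0 becomes
  (2x + y) + (x + 3y^2)·y' = 0,
so isolating y',
  dy/dx = -(2x + y)/(x + 3y^2) = (-2x - y)/(x + 3y^2)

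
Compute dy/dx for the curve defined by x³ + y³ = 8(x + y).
Differentiate both sides with respect to x, treating y as y(x). By the chain rule, any term containing y contributes a factor of y' = dy/dx when we differentiate it.

Move every term to one side and write the relation as F(x, y) = 0. Term by term,
  d/dx[x^3] = 3x^2
  d/dx[-8x] = -8
  d/dx[y^3] = 3y^2·y'
  d/dx[-8y] = -8·y'

The pieces without y' make up ∂F/∂x and the coefficient of y' is ∂F/∂y:
  ∂F/∂x = 3x^2 - 8,
  ∂F/∂y = 3y^2 - 8.

Since d/dx[F] = ∂F/∂x + (∂F/∂y)·y' = 0, solve for y':
  (∂F/∂y)·y' = -∂F/∂x
  dy/dx = -(∂F/∂x)/(∂F/∂y) = -(3x^2 - 8)/(3y^2 - 8) = (8 - 3x^2)/(3y^2 - 8)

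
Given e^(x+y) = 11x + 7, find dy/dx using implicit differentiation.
Apply d/dx to both sides, remembering that y depends on x. Each occurrence of y therefore brings in a y' = dy/dx via the chain rule.

With F(x, y) equal to the left-hand side minus the right, differentiate F term by term:
  d/dx[-11x] = -11
  d/dx[e^(x + y)] = (y' + 1)·e^(x + y)
  d/dx[-7] = 0
Adding these up, d/dx[F] = 0 becomes
  (e^(x + y) - 11) + (e^(x + y))·y' = 0,
so isolating y',
  dy/dx = -(e^(x + y) - 11)/(e^(x + y)) = 11e^(-x - y) - 1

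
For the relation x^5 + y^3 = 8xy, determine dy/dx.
Apply d/dx to both sides, remembering that y depends on x. Each occurrence of y therefore brings in a y' = dy/dx via the chain rule.

With F(x, y) equal to the left-hand side minus the right, differentiate F term by term:
  d/dx[x^5] = 5x^4
  d/dx[-8xy] = -8x·y' - 8y
  d/dx[y^3] = 3y^2·y'
Adding these up, d/dx[F] = 0 becomes
  (5x^4 - 8y) + (-8x + 3y^2)·y' = 0,
so isolating y',
  dy/dx = -(5x^4 - 8y)/(-8x + 3y^2) = (5x^4 - 8y)/(8x - 3y^2)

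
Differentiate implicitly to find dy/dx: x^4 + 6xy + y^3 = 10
Differentiate the relation implicitly: treat y = y(x) and apply the chain rule, so every y-derivative picks up a y' = dy/dx factor.

With everything moved to the left-hand side, differentiate term by term:
  d/dx[x^4] = 4x^3
  d/dx[6xy] = 6x·y' + 6y
  d/dx[y^3] = 3y^2·y'
  d/dx[-10] = 0

Separating the contributions that come from x directly and those that come through y:
  without y':      4x^3 + 6y
  multiplying y':  6x + 3y^2

so (4x^3 + 6y) + (6x + 3y^2)·y' = 0, and therefore
  dy/dx = -(4x^3 + 6y)/(6x + 3y^2) = 2(-2x^3 - 3y)/(3(2x + y^2))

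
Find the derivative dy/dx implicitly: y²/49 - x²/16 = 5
Differentiate both sides with respect to x, treating y as y(x). By the chain rule, any term containing y contributes a factor of y' = dy/dx when we differentiate it.

Move every term to one side and write the relation as F(x, y) = 0. Term by term,
  d/dx[-x^2/16] = -x/8
  d/dx[y^2/49] = 2y·y'/49
  d/dx[-5] = 0

The pieces without y' make up ∂F/∂x and the coefficient of y' is ∂F/∂y:
  ∂F/∂x = -x/8,
  ∂F/∂y = 2y/49.

Since d/dx[F] = ∂F/∂x + (∂F/∂y)·y' = 0, solve for y':
  (∂F/∂y)·y' = -∂F/∂x
  dy/dx = -(∂F/∂x)/(∂F/∂y) = -(-x/8)/(2y/49) = 49x/(16y)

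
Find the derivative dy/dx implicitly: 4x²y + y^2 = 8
Apply d/dx to both sides, remembering that y depends on x. Each occurrence of y therefore brings in a y' = dy/dx via the chain rule.

With F(x, y) equal to the left-hand side minus the right, differentiate F term by term:
  d/dx[4x^2y] = 4x^2·y' + 8xy
  d/dx[y^2] = 2y·y'
  d/dx[-8] = 0
Adding these up, d/dx[F] = 0 becomes
  (8xy) + (4x^2 + 2y)·y' = 0,
so isolating y',
  dy/dx = -(8xy)/(4x^2 + 2y) = -4xy/(2x^2 + y)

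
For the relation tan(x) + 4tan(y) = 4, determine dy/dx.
Take d/dx of both sides. Since y is implicitly a function of x, the chain rule attaches a y' = dy/dx factor whenever we differentiate through y.

Set F(x, y) = (left side) − (right side), so the curve is F = 0. Differentiating each term of F:
  d/dx[tan(x)] = tan(x)^2 + 1
  d/dx[4tan(y)] = 4·y'(tan(y)^2 + 1)
  d/dx[-4] = 0

Collecting, the y'-free part is the partial derivative in x and the y' coefficient is the partial derivative in y:
  ∂F/∂x = tan(x)^2 + 1
  ∂F/∂y = 4tan(y)^2 + 4

so d/dx[F(x, y(x))] = ∂F/∂x + (∂F/∂y)·y' = 0. Rearranging,
  dy/dx = -(∂F/∂x)/(∂F/∂y) = -(tan(x)^2 + 1)/(4tan(y)^2 + 4) = -cos(y)^2/(4cos(x)^2)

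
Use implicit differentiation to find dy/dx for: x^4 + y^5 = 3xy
Differentiate both sides with respect to x, treating y as y(x). By the chain rule, any term containing y contributes a factor of y' = dy/dx when we differentiate it.

Move every term to one side and write the relation as F(x, y) = 0. Term by term,
  d/dx[x^4] = 4x^3
  d/dx[-3xy] = -3x·y' - 3y
  d/dx[y^5] = 5y^4·y'

The pieces without y' make up ∂F/∂x and the coefficient of y' is ∂F/∂y:
  ∂F/∂x = 4x^3 - 3y,
  ∂F/∂y = -3x + 5y^4.

Since d/dx[F] = ∂F/∂x + (∂F/∂y)·y' = 0, solve for y':
  (∂F/∂y)·y' = -∂F/∂x
  dy/dx = -(∂F/∂x)/(∂F/∂y) = -(4x^3 - 3y)/(-3x + 5y^4) = (4x^3 - 3y)/(3x - 5y^4)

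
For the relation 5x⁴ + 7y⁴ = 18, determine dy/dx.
Differentiate the relation implicitly: treat y = y(x) and apply the chain rule, so every y-derivative picks up a y' = dy/dx factor.

With everything moved to the left-hand side, differentiate term by term:
  d/dx[5x^4] = 20x^3
  d/dx[7y^4] = 28y^3·y'
  d/dx[-18] = 0

Separating the contributions that come from x directly and those that come through y:
  without y':      20x^3
  multiplying y':  28y^3

so (20x^3) + (28y^3)·y' = 0, and therefore
  dy/dx = -(20x^3)/(28y^3) = -5x^3/(7y^3)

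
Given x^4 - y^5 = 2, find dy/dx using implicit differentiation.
Apply d/dx to both sides, remembering that y depends on x. Each occurrence of y therefore brings in a y' = dy/dx via the chain rule.

With F(x, y) equal to the left-hand side minus the right, differentiate F term by term:
  d/dx[x^4] = 4x^3
  d/dx[-y^5] = -5y^4·y'
  d/dx[-2] = 0
Adding these up, d/dx[F] = 0 becomes
  (4x^3) + (-5y^4)·y' = 0,
so isolating y',
  dy/dx = -(4x^3)/(-5y^4) = 4x^3/(5y^4)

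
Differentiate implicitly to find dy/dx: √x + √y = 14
Take d/dx of both sides. Since y is implicitly a function of x, the chain rule attaches a y' = dy/dx factor whenever we differentiate through y.

Set F(x, y) = (left side) − (right side), so the curve is F = 0. Differentiating each term of F:
  d/dx[√(x)] = 1/(2√(x))
  d/dx[√(y)] = y'/(2√(y))
  d/dx[-14] = 0

Collecting, the y'-free part is the partial derivative in x and the y' coefficient is the partial derivative in y:
  ∂F/∂x = 1/(2√(x))
  ∂F/∂y = 1/(2√(y))

so d/dx[F(x, y(x))] = ∂F/∂x + (∂F/∂y)·y' = 0. Rearranging,
  dy/dx = -(∂F/∂x)/(∂F/∂y) = -(1/(2√(x)))/(1/(2√(y))) = -√(y)/√(x)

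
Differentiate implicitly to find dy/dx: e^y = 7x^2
Take d/dx of both sides. Since y is implicitly a function of x, the chain rule attaches a y' = dy/dx factor whenever we differentiate through y.

Set F(x, y) = (left side) − (right side), so the curve is F = 0. Differentiating each term of F:
  d/dx[-7x^2] = -14x
  d/dx[e^(y)] = y'·e^(y)

Collecting, the y'-free part is the partial derivative in x and the y' coefficient is the partial derivative in y:
  ∂F/∂x = -14x
  ∂F/∂y = e^(y)

so d/dx[F(x, y(x))] = ∂F/∂x + (∂F/∂y)·y' = 0. Rearranging,
  dy/dx = -(∂F/∂x)/(∂F/∂y) = -(-14x)/(e^(y)) = 14x·e^(-y)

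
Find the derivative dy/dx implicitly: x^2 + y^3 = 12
Apply d/dx to both sides, remembering that y depends on x. Each occurrence of y therefore brings in a y' = dy/dx via the chain rule.

With F(x, y) equal to the left-hand side minus the right, differentiate F term by term:
  d/dx[x^2] = 2x
  d/dx[y^3] = 3y^2·y'
  d/dx[-12] = 0
Adding these up, d/dx[F] = 0 becomes
  (2x) + (3y^2)·y' = 0,
so isolating y',
  dy/dx = -(2x)/(3y^2) = -2x/(3y^2)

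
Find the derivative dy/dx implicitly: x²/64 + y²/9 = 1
Take d/dx of both sides. Since y is implicitly a function of x, the chain rule attaches a y' = dy/dx factor whenever we differentiate through y.

Set F(x, y) = (left side) − (right side), so the curve is F = 0. Differentiating each term of F:
  d/dx[x^2/64] = x/32
  d/dx[y^2/9] = 2y·y'/9
  d/dx[-1] = 0

Collecting, the y'-free part is the partial derivative in x and the y' coefficient is the partial derivative in y:
  ∂F/∂x = x/32
  ∂F/∂y = 2y/9

so d/dx[F(x, y(x))] = ∂F/∂x + (∂F/∂y)·y' = 0. Rearranging,
  dy/dx = -(∂F/∂x)/(∂F/∂y) = -(x/32)/(2y/9) = -9x/(64y)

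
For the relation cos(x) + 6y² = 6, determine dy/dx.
Differentiate the relation implicitly: treat y = y(x) and apply the chain rule, so every y-derivative picks up a y' = dy/dx factor.

With everything moved to the left-hand side, differentiate term by term:
  d/dx[6y^2] = 12y·y'
  d/dx[cos(x)] = -sin(x)
  d/dx[-6] = 0

Separating the contributions that come from x directly and those that come through y:
  without y':      -sin(x)
  multiplying y':  12y

so (-sin(x)) + (12y)·y' = 0, and therefore
  dy/dx = -(-sin(x))/(12y) = sin(x)/(12y)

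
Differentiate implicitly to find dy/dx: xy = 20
Differentiate the relation implicitly: treat y = y(x) and apply the chain rule, so every y-derivative picks up a y' = dy/dx factor.

With everything moved to the left-hand side, differentiate term by term:
  d/dx[xy] = x·y' + y
  d/dx[-20] = 0

Separating the contributions that come from x directly and those that come through y:
  without y':      y
  multiplying y':  x

so (y) + (x)·y' = 0, and therefore
  dy/dx = -(y)/(x) = -y/x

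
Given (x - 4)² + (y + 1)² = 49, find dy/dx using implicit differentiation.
Take d/dx of both sides. Since y is implicitly a function of x, the chain rule attaches a y' = dy/dx factor whenever we differentiate through y.

Set F(x, y) = (left side) − (right side), so the curve is F = 0. Differentiating each term of F:
  d/dx[(x - 4)^2] = 2x - 8
  d/dx[(y + 1)^2] = 2·y'(y + 1)
  d/dx[-49] = 0

Collecting, the y'-free part is the partial derivative in x and the y' coefficient is the partial derivative in y:
  ∂F/∂x = 2x - 8
  ∂F/∂y = 2y + 2

so d/dx[F(x, y(x))] = ∂F/∂x + (∂F/∂y)·y' = 0. Rearranging,
  dy/dx = -(∂F/∂x)/(∂F/∂y) = -(2x - 8)/(2y + 2) = (4 - x)/(y + 1)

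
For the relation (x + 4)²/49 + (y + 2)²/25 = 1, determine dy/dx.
Take d/dx of both sides. Since y is implicitly a function of x, the chain rule attaches a y' = dy/dx factor whenever we differentiate through y.

Set F(x, y) = (left side) − (right side), so the curve is F = 0. Differentiating each term of F:
  d/dx[(x + 4)^2/49] = 2x/49 + 8/49
  d/dx[(y + 2)^2/25] = 2·y'(y + 2)/25
  d/dx[-1] = 0

Collecting, the y'-free part is the partial derivative in x and the y' coefficient is the partial derivative in y:
  ∂F/∂x = 2x/49 + 8/49
  ∂F/∂y = 2y/25 + 4/25

so d/dx[F(x, y(x))] = ∂F/∂x + (∂F/∂y)·y' = 0. Rearranging,
  dy/dx = -(∂F/∂x)/(∂F/∂y) = -(2x/49 + 8/49)/(2y/25 + 4/25)
        = -(2(x + 4)/49)/(2(y + 2)/25) = 25(-x - 4)/(49(y + 2))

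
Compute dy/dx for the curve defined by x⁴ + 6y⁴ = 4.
Differentiate both sides with respect to x, treating y as y(x). By the chain rule, any term containing y contributes a factor of y' = dy/dx when we differentiate it.

Move every term to one side and write the relation as F(x, y) = 0. Term by term,
  d/dx[x^4] = 4x^3
  d/dx[6y^4] = 24y^3·y'
  d/dx[-4] = 0

The pieces without y' make up ∂F/∂x and the coefficient of y' is ∂F/∂y:
  ∂F/∂x = 4x^3,
  ∂F/∂y = 24y^3.

Since d/dx[F] = ∂F/∂x + (∂F/∂y)·y' = 0, solve for y':
  (∂F/∂y)·y' = -∂F/∂x
  dy/dx = -(∂F/∂x)/(∂F/∂y) = -(4x^3)/(24y^3) = -x^3/(6y^3)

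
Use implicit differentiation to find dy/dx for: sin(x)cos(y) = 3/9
Apply d/dx to both sides, remembering that y depends on x. Each occurrence of y therefore brings in a y' = dy/dx via the chain rule.

With F(x, y) equal to the left-hand side minus the right, differentiate F term by term:
  d/dx[sin(x)·cos(y)] = -y'·sin(x)·sin(y) + cos(x)·cos(y)
  d/dx[-1/3] = 0
Adding these up, d/dx[F] = 0 becomes
  (cos(x)·cos(y)) + (-sin(x)·sin(y))·y' = 0,
so isolating y',
  dy/dx = -(cos(x)·cos(y))/(-sin(x)·sin(y)) = 1/(tan(x)·tan(y))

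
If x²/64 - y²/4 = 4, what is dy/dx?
Differentiate both sides with respect to x, treating y as y(x). By the chain rule, any term containing y contributes a factor of y' = dy/dx when we differentiate it.

Move every term to one side and write the relation as F(x, y) = 0. Term by term,
  d/dx[x^2/64] = x/32
  d/dx[-y^2/4] = -y·y'/2
  d/dx[-4] = 0

The pieces without y' make up ∂F/∂x and the coefficient of y' is ∂F/∂y:
  ∂F/∂x = x/32,
  ∂F/∂y = -y/2.

Since d/dx[F] = ∂F/∂x + (∂F/∂y)·y' = 0, solve for y':
  (∂F/∂y)·y' = -∂F/∂x
  dy/dx = -(∂F/∂x)/(∂F/∂y) = -(x/32)/(-y/2) = x/(16y)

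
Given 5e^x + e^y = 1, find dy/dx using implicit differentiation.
Differentiate both sides with respect to x, treating y as y(x). By the chain rule, any term containing y contributes a factor of y' = dy/dx when we differentiate it.

Move every term to one side and write the relation as F(x, y) = 0. Term by term,
  d/dx[5e^(x)] = 5e^(x)
  d/dx[e^(y)] = y'·e^(y)
  d/dx[-1] = 0

The pieces without y' make up ∂F/∂x and the coefficient of y' is ∂F/∂y:
  ∂F/∂x = 5e^(x),
  ∂F/∂y = e^(y).

Since d/dx[F] = ∂F/∂x + (∂F/∂y)·y' = 0, solve for y':
  (∂F/∂y)·y' = -∂F/∂x
  dy/dx = -(∂F/∂x)/(∂F/∂y) = -(5e^(x))/(e^(y)) = -5e^(x - y)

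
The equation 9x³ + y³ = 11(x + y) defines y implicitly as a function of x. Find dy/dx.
Differentiate both sides with respect to x, treating y as y(x). By the chain rule, any term containing y contributes a factor of y' = dy/dx when we differentiate it.

Move every term to one side and write the relation as F(x, y) = 0. Term by term,
  d/dx[9x^3] = 27x^2
  d/dx[-11x] = -11
  d/dx[y^3] = 3y^2·y'
  d/dx[-11y] = -11·y'

The pieces without y' make up ∂F/∂x and the coefficient of y' is ∂F/∂y:
  ∂F/∂x = 27x^2 - 11,
  ∂F/∂y = 3y^2 - 11.

Since d/dx[F] = ∂F/∂x + (∂F/∂y)·y' = 0, solve for y':
  (∂F/∂y)·y' = -∂F/∂x
  dy/dx = -(∂F/∂x)/(∂F/∂y) = -(27x^2 - 11)/(3y^2 - 11) = (11 - 27x^2)/(3y^2 - 11)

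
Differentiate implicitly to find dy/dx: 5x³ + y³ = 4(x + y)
Take d/dx of both sides. Since y is implicitly a function of x, the chain rule attaches a y' = dy/dx factor whenever we differentiate through y.

Set F(x, y) = (left side) − (right side), so the curve is F = 0. Differentiating each term of F:
  d/dx[5x^3] = 15x^2
  d/dx[-4x] = -4
  d/dx[y^3] = 3y^2·y'
  d/dx[-4y] = -4·y'

Collecting, the y'-free part is the partial derivative in x and the y' coefficient is the partial derivative in y:
  ∂F/∂x = 15x^2 - 4
  ∂F/∂y = 3y^2 - 4

so d/dx[F(x, y(x))] = ∂F/∂x + (∂F/∂y)·y' = 0. Rearranging,
  dy/dx = -(∂F/∂x)/(∂F/∂y) = -(15x^2 - 4)/(3y^2 - 4) = (4 - 15x^2)/(3y^2 - 4)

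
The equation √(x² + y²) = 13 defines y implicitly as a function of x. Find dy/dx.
Differentiate both sides with respect to x, treating y as y(x). By the chain rule, any term containing y contributes a factor of y' = dy/dx when we differentiate it.

Move every term to one side and write the relation as F(x, y) = 0. Term by term,
  d/dx[√(x^2 + y^2)] = (x + y·y')/√(x^2 + y^2)
  d/dx[-13] = 0

The pieces without y' make up ∂F/∂x and the coefficient of y' is ∂F/∂y:
  ∂F/∂x = x/√(x^2 + y^2),
  ∂F/∂y = y/√(x^2 + y^2).

Since d/dx[F] = ∂F/∂x + (∂F/∂y)·y' = 0, solve for y':
  (∂F/∂y)·y' = -∂F/∂x
  dy/dx = -(∂F/∂x)/(∂F/∂y) = -(x/√(x^2 + y^2))/(y/√(x^2 + y^2)) = -x/y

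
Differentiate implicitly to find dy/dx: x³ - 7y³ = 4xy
Apply d/dx to both sides, remembering that y depends on x. Each occurrence of y therefore brings in a y' = dy/dx via the chain rule.

With F(x, y) equal to the left-hand side minus the right, differentiate F term by term:
  d/dx[x^3] = 3x^2
  d/dx[-4xy] = -4x·y' - 4y
  d/dx[-7y^3] = -21y^2·y'
Adding these up, d/dx[F] = 0 becomes
  (3x^2 - 4y) + (-4x - 21y^2)·y' = 0,
so isolating y',
  dy/dx = -(3x^2 - 4y)/(-4x - 21y^2) = (3x^2 - 4y)/(4x + 21y^2)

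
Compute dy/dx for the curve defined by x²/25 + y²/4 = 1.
Take d/dx of both sides. Since y is implicitly a function of x, the chain rule attaches a y' = dy/dx factor whenever we differentiate through y.

Set F(x, y) = (left side) − (right side), so the curve is F = 0. Differentiating each term of F:
  d/dx[x^2/25] = 2x/25
  d/dx[y^2/4] = y·y'/2
  d/dx[-1] = 0

Collecting, the y'-free part is the partial derivative in x and the y' coefficient is the partial derivative in y:
  ∂F/∂x = 2x/25
  ∂F/∂y = y/2

so d/dx[F(x, y(x))] = ∂F/∂x + (∂F/∂y)·y' = 0. Rearranging,
  dy/dx = -(∂F/∂x)/(∂F/∂y) = -(2x/25)/(y/2) = -4x/(25y)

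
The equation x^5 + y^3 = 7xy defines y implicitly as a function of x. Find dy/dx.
Differentiate the relation implicitly: treat y = y(x) and apply the chain rule, so every y-derivative picks up a y' = dy/dx factor.

With everything moved to the left-hand side, differentiate term by term:
  d/dx[x^5] = 5x^4
  d/dx[-7xy] = -7x·y' - 7y
  d/dx[y^3] = 3y^2·y'

Separating the contributions that come from x directly and those that come through y:
  without y':      5x^4 - 7y
  multiplying y':  -7x + 3y^2

so (5x^4 - 7y) + (-7x + 3y^2)·y' = 0, and therefore
  dy/dx = -(5x^4 - 7y)/(-7x + 3y^2) = (5x^4 - 7y)/(7x - 3y^2)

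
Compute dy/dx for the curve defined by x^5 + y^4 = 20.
Apply d/dx to both sides, remembering that y depends on x. Each occurrence of y therefore brings in a y' = dy/dx via the chain rule.

With F(x, y) equal to the left-hand side minus the right, differentiate F term by term:
  d/dx[x^5] = 5x^4
  d/dx[y^4] = 4y^3·y'
  d/dx[-20] = 0
Adding these up, d/dx[F] = 0 becomes
  (5x^4) + (4y^3)·y' = 0,
so isolating y',
  dy/dx = -(5x^4)/(4y^3) = -5x^4/(4y^3)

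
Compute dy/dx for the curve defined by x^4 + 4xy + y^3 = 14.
Differentiate both sides with respect to x, treating y as y(x). By the chain rule, any term containing y contributes a factor of y' = dy/dx when we differentiate it.

Move every term to one side and write the relation as F(x, y) = 0. Term by term,
  d/dx[x^4] = 4x^3
  d/dx[4xy] = 4x·y' + 4y
  d/dx[y^3] = 3y^2·y'
  d/dx[-14] = 0

The pieces without y' make up ∂F/∂x and the coefficient of y' is ∂F/∂y:
  ∂F/∂x = 4x^3 + 4y,
  ∂F/∂y = 4x + 3y^2.

Since d/dx[F] = ∂F/∂x + (∂F/∂y)·y' = 0, solve for y':
  (∂F/∂y)·y' = -∂F/∂x
  dy/dx = -(∂F/∂x)/(∂F/∂y) = -(4x^3 + 4y)/(4x + 3y^2) = 4(-x^3 - y)/(4x + 3y^2)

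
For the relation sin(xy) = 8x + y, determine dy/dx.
Take d/dx of both sides. Since y is implicitly a function of x, the chain rule attaches a y' = dy/dx factor whenever we differentiate through y.

Set F(x, y) = (left side) − (right side), so the curve is F = 0. Differentiating each term of F:
  d/dx[-8x] = -8
  d/dx[-y] = -y'
  d/dx[sin(xy)] = (x·y' + y)·cos(xy)

Collecting, the y'-free part is the partial derivative in x and the y' coefficient is the partial derivative in y:
  ∂F/∂x = y·cos(xy) - 8
  ∂F/∂y = x·cos(xy) - 1

so d/dx[F(x, y(x))] = ∂F/∂x + (∂F/∂y)·y' = 0. Rearranging,
  dy/dx = -(∂F/∂x)/(∂F/∂y) = -(y·cos(xy) - 8)/(x·cos(xy) - 1) = (-y·cos(xy) + 8)/(x·cos(xy) - 1)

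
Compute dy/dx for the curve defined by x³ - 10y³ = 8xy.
Apply d/dx to both sides, remembering that y depends on x. Each occurrence of y therefore brings in a y' = dy/dx via the chain rule.

With F(x, y) equal to the left-hand side minus the right, differentiate F term by term:
  d/dx[x^3] = 3x^2
  d/dx[-8xy] = -8x·y' - 8y
  d/dx[-10y^3] = -30y^2·y'
Adding these up, d/dx[F] = 0 becomes
  (3x^2 - 8y) + (-8x - 30y^2)·y' = 0,
so isolating y',
  dy/dx = -(3x^2 - 8y)/(-8x - 30y^2) = (3x^2 - 8y)/(2(4x + 15y^2))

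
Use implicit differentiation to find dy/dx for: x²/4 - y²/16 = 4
Take d/dx of both sides. Since y is implicitly a function of x, the chain rule attaches a y' = dy/dx factor whenever we differentiate through y.

Set F(x, y) = (left side) − (right side), so the curve is F = 0. Differentiating each term of F:
  d/dx[x^2/4] = x/2
  d/dx[-y^2/16] = -y·y'/8
  d/dx[-4] = 0

Collecting, the y'-free part is the partial derivative in x and the y' coefficient is the partial derivative in y:
  ∂F/∂x = x/2
  ∂F/∂y = -y/8

so d/dx[F(x, y(x))] = ∂F/∂x + (∂F/∂y)·y' = 0. Rearranging,
  dy/dx = -(∂F/∂x)/(∂F/∂y) = -(x/2)/(-y/8) = 4x/y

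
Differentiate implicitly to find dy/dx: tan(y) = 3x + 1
Apply d/dx to both sides, remembering that y depends on x. Each occurrence of y therefore brings in a y' = dy/dx via the chain rule.

With F(x, y) equal to the left-hand side minus the right, differentiate F term by term:
  d/dx[-3x] = -3
  d/dx[tan(y)] = y'(tan(y)^2 + 1)
  d/dx[-1] = 0
Adding these up, d/dx[F] = 0 becomes
  (-3) + (tan(y)^2 + 1)·y' = 0,
so isolating y',
  dy/dx = -(-3)/(tan(y)^2 + 1) = 3cos(y)^2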